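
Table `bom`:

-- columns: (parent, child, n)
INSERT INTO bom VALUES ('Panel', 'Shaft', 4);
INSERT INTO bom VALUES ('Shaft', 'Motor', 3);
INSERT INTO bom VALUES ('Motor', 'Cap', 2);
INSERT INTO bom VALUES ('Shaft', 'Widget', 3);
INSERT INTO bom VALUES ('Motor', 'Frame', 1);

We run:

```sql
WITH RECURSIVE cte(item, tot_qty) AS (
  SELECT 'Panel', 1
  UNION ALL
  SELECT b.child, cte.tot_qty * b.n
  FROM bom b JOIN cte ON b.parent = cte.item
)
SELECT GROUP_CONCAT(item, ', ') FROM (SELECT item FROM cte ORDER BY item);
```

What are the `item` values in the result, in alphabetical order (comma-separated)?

Base: (Panel, tot_qty=1).
Iteration 1: components of {Panel} -> Shaft = 1*4 = 4.
Iteration 2: components of {Shaft} -> Motor = 4*3 = 12, Widget = 4*3 = 12.
Iteration 3: components of {Motor,Widget} -> Cap = 12*2 = 24, Frame = 12*1 = 12.
Iteration 4: no further components; recursion stops.

Cap, Frame, Motor, Panel, Shaft, Widget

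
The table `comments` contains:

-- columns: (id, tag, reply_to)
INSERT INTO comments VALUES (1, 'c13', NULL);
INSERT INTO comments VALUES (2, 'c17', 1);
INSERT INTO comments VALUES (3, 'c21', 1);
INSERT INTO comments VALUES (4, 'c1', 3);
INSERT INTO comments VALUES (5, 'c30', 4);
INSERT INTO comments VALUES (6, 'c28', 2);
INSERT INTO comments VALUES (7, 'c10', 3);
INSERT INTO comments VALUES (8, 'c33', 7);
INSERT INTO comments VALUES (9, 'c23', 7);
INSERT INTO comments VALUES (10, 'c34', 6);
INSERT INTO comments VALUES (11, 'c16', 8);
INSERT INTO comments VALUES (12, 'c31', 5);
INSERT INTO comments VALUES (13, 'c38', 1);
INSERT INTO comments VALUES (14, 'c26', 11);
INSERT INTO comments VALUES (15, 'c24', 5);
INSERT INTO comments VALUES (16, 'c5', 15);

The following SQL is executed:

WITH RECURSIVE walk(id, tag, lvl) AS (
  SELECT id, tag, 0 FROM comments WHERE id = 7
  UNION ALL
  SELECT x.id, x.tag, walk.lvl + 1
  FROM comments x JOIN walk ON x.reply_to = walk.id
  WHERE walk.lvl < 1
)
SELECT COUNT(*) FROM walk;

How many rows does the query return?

Base: id=7 (c10) at lvl 0.
Iteration 1: rows with reply_to in {7} -> c33 (id 8, lvl 1), c23 (id 9, lvl 1).
Iteration 2: lvl < 1 fails for all current rows; recursion stops.
Total rows emitted: 3.

3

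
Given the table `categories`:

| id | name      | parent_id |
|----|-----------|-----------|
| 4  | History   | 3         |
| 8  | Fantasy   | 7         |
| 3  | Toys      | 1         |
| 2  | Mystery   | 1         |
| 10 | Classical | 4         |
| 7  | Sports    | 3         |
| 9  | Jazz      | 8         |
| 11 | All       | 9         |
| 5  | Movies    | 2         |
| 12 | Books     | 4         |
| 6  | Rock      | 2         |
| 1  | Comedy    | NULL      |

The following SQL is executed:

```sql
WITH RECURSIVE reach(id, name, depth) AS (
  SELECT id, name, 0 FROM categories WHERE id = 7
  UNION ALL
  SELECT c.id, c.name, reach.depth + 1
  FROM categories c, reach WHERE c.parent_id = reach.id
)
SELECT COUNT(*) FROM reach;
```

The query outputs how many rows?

Base: id=7 (Sports) at depth 0.
Iteration 1: rows with parent_id in {7} -> Fantasy (id 8, depth 1).
Iteration 2: rows with parent_id in {8} -> Jazz (id 9, depth 2).
Iteration 3: rows with parent_id in {9} -> All (id 11, depth 3).
Iteration 4: no rows with parent_id in {11}; recursion stops.
Total rows emitted: 4.

4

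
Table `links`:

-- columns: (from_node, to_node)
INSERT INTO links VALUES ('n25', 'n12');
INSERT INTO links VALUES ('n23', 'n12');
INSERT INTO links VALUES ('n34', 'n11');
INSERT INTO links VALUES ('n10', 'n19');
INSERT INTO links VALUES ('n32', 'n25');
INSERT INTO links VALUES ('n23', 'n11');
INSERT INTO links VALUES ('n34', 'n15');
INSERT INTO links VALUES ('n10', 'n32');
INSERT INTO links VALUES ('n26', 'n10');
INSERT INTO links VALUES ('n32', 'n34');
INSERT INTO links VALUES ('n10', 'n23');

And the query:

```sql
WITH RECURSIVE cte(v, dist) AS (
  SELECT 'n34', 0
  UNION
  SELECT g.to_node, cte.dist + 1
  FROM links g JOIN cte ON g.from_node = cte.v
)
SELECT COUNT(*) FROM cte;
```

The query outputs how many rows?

Base: (n34, dist=0).
Iteration 1: edges from {n34} -> (n11, dist=1), (n15, dist=1).
Iteration 2: no outgoing edges from {n11,n15}; recursion stops.
Total rows emitted: 3.

3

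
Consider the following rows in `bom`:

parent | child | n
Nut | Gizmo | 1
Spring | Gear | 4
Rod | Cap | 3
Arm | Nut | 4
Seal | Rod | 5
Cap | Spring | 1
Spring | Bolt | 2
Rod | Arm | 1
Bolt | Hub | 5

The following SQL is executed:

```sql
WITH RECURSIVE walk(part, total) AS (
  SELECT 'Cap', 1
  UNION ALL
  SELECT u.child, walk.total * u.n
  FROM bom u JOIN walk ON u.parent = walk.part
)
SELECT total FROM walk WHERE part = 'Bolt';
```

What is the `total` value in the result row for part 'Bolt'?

2

Base: (Cap, total=1).
Iteration 1: components of {Cap} -> Spring = 1*1 = 1.
Iteration 2: components of {Spring} -> Bolt = 1*2 = 2, Gear = 1*4 = 4.
Iteration 3: components of {Bolt,Gear} -> Hub = 2*5 = 10.
Iteration 4: no further components; recursion stops.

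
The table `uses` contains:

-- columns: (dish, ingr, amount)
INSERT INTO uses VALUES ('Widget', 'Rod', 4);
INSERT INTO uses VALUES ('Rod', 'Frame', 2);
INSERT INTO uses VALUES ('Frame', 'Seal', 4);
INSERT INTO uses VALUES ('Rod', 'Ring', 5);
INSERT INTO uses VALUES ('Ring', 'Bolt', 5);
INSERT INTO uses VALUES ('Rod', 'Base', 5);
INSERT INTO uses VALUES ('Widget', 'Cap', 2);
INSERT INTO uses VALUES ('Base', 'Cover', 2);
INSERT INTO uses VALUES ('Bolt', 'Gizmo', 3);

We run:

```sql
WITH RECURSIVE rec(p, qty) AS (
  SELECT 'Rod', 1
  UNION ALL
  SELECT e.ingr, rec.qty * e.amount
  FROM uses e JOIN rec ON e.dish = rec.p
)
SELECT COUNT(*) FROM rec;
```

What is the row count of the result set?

8

Base: (Rod, qty=1).
Iteration 1: components of {Rod} -> Base = 1*5 = 5, Frame = 1*2 = 2, Ring = 1*5 = 5.
Iteration 2: components of {Base,Frame,Ring} -> Bolt = 5*5 = 25, Cover = 5*2 = 10, Seal = 2*4 = 8.
Iteration 3: components of {Bolt,Cover,Seal} -> Gizmo = 25*3 = 75.
Iteration 4: no further components; recursion stops.
Total rows emitted: 8.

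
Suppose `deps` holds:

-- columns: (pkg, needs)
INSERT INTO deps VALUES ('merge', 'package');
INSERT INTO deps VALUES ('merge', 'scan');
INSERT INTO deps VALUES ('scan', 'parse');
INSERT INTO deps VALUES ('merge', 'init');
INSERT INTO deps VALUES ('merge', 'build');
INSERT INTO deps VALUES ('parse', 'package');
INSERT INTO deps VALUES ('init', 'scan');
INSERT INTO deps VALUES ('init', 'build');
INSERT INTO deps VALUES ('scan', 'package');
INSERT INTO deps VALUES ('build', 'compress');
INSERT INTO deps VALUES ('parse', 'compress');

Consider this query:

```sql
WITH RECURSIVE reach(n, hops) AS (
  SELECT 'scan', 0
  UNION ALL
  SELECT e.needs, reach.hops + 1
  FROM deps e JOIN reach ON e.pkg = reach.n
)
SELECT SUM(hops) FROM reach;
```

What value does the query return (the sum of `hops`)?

6

Base: (scan, hops=0).
Iteration 1: edges from {scan} -> (package, hops=1), (parse, hops=1).
Iteration 2: edges from {package,parse} -> (compress, hops=2), (package, hops=2).
Iteration 3: no outgoing edges from {compress,package}; recursion stops.
SUM(hops) = 0 + 1 + 1 + 2 + 2 = 6.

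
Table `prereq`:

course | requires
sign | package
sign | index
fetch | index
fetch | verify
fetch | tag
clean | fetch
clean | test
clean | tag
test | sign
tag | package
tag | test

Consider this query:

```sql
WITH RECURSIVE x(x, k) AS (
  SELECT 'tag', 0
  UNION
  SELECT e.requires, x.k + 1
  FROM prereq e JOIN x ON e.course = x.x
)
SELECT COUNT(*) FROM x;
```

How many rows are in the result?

6

Base: (tag, k=0).
Iteration 1: edges from {tag} -> (package, k=1), (test, k=1).
Iteration 2: edges from {package,test} -> (sign, k=2).
Iteration 3: edges from {sign} -> (index, k=3), (package, k=3).
Iteration 4: no outgoing edges from {index,package}; recursion stops.
Total rows emitted: 6.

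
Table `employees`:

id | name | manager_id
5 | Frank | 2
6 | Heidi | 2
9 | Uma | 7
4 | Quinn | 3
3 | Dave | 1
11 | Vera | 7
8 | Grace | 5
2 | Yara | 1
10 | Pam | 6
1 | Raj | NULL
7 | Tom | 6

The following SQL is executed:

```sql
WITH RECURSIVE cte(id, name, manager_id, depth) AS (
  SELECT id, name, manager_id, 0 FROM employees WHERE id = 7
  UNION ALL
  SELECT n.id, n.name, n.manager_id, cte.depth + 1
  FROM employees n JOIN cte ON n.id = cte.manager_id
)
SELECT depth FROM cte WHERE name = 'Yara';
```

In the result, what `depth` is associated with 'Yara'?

Base: id=7 (Tom), manager_id=6, depth 0.
Iteration 1: join on id=6 -> Heidi (id 6, manager_id=2, depth 1).
Iteration 2: join on id=2 -> Yara (id 2, manager_id=1, depth 2).
Iteration 3: join on id=1 -> Raj (id 1, manager_id=NULL, depth 3).
Iteration 4: manager_id is NULL; no match; recursion stops.

2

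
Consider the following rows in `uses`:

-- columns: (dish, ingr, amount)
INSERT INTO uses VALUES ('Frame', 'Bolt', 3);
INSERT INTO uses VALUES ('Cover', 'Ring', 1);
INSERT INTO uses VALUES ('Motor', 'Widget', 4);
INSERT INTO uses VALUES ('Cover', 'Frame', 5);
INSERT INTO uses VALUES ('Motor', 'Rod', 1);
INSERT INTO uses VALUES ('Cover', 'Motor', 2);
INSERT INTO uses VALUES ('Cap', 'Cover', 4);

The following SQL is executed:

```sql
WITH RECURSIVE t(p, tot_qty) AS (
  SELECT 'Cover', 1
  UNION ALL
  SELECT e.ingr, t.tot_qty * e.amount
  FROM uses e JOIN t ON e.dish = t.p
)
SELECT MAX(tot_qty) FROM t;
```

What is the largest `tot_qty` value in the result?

15

Base: (Cover, tot_qty=1).
Iteration 1: components of {Cover} -> Frame = 1*5 = 5, Motor = 1*2 = 2, Ring = 1*1 = 1.
Iteration 2: components of {Frame,Motor,Ring} -> Bolt = 5*3 = 15, Rod = 2*1 = 2, Widget = 2*4 = 8.
Iteration 3: no further components; recursion stops.
tot_qty values: 1, 5, 1, 2, 15, 2, 8; the maximum is 15.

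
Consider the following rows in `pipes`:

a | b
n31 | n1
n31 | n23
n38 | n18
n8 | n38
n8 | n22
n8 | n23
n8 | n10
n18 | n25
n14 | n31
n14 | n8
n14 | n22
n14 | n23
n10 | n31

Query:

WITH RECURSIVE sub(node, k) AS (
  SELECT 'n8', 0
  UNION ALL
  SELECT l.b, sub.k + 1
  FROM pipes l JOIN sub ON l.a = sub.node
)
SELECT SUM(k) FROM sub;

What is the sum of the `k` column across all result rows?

Base: (n8, k=0).
Iteration 1: edges from {n8} -> (n10, k=1), (n22, k=1), (n23, k=1), (n38, k=1).
Iteration 2: edges from {n10,n22,n23,n38} -> (n18, k=2), (n31, k=2).
Iteration 3: edges from {n18,n31} -> (n1, k=3), (n23, k=3), (n25, k=3).
Iteration 4: no outgoing edges from {n1,n23,n25}; recursion stops.
SUM(k) = 0 + 1 + 1 + 1 + 1 + 2 + 2 + 3 + 3 + 3 = 17.

17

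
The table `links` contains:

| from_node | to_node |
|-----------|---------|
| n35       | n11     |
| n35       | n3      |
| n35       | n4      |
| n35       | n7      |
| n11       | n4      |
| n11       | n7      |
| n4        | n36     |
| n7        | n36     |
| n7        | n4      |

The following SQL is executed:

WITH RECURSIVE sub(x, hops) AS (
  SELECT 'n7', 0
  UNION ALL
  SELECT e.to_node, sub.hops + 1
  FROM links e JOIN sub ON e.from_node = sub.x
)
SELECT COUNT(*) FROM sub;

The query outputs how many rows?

Base: (n7, hops=0).
Iteration 1: edges from {n7} -> (n36, hops=1), (n4, hops=1).
Iteration 2: edges from {n36,n4} -> (n36, hops=2).
Iteration 3: no outgoing edges from {n36}; recursion stops.
Total rows emitted: 4.

4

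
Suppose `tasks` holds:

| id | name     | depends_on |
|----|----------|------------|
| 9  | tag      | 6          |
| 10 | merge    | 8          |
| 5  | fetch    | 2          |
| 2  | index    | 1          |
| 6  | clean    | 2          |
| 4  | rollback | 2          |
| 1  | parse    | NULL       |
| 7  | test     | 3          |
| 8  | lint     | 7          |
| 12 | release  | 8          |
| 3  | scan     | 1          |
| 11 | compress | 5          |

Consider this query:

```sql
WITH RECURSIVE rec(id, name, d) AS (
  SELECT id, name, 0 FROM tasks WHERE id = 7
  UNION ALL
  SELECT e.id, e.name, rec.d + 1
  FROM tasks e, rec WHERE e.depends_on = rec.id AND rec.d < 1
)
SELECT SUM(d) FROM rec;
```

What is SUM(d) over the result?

Base: id=7 (test) at d 0.
Iteration 1: rows with depends_on in {7} -> lint (id 8, d 1).
Iteration 2: d < 1 fails for all current rows; recursion stops.
SUM(d) = 0 + 1 = 1.

1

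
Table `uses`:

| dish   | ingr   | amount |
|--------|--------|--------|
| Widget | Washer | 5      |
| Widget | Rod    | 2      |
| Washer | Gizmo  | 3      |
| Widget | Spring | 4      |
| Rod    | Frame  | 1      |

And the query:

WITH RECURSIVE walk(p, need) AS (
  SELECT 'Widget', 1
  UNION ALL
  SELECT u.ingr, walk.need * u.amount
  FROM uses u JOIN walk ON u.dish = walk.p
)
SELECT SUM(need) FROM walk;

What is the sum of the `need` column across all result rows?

Base: (Widget, need=1).
Iteration 1: components of {Widget} -> Rod = 1*2 = 2, Spring = 1*4 = 4, Washer = 1*5 = 5.
Iteration 2: components of {Rod,Spring,Washer} -> Frame = 2*1 = 2, Gizmo = 5*3 = 15.
Iteration 3: no further components; recursion stops.
SUM(need) = 1 + 5 + 2 + 4 + 15 + 2 = 29.

29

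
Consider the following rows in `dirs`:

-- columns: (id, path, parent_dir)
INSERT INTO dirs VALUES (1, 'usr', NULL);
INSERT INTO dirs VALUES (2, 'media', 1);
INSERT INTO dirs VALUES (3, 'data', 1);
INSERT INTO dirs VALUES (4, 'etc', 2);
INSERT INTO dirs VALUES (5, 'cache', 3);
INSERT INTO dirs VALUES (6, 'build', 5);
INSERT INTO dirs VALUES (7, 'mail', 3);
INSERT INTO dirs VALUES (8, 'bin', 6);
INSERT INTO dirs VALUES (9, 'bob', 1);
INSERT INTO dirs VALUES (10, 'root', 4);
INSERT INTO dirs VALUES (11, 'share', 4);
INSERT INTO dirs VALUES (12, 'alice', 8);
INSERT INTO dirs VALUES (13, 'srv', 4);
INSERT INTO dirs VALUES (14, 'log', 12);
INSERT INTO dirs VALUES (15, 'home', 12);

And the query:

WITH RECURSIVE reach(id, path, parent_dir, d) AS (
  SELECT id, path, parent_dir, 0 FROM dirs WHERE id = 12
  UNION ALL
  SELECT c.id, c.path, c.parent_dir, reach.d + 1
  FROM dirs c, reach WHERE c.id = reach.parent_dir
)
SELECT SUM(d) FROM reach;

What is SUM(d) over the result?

Base: id=12 (alice), parent_dir=8, d 0.
Iteration 1: join on id=8 -> bin (id 8, parent_dir=6, d 1).
Iteration 2: join on id=6 -> build (id 6, parent_dir=5, d 2).
Iteration 3: join on id=5 -> cache (id 5, parent_dir=3, d 3).
Iteration 4: join on id=3 -> data (id 3, parent_dir=1, d 4).
Iteration 5: join on id=1 -> usr (id 1, parent_dir=NULL, d 5).
Iteration 6: parent_dir is NULL; no match; recursion stops.
SUM(d) = 0 + 1 + 2 + 3 + 4 + 5 = 15.

15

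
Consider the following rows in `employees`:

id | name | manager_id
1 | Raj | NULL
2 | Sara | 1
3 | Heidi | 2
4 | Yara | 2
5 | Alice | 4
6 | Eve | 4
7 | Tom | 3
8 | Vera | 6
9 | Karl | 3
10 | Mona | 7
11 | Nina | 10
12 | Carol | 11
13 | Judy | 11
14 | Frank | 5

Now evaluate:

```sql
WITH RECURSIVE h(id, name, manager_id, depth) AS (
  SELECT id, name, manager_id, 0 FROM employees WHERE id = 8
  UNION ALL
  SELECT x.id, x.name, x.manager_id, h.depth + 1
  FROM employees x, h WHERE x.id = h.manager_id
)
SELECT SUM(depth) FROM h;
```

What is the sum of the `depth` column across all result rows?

Base: id=8 (Vera), manager_id=6, depth 0.
Iteration 1: join on id=6 -> Eve (id 6, manager_id=4, depth 1).
Iteration 2: join on id=4 -> Yara (id 4, manager_id=2, depth 2).
Iteration 3: join on id=2 -> Sara (id 2, manager_id=1, depth 3).
Iteration 4: join on id=1 -> Raj (id 1, manager_id=NULL, depth 4).
Iteration 5: manager_id is NULL; no match; recursion stops.
SUM(depth) = 0 + 1 + 2 + 3 + 4 = 10.

10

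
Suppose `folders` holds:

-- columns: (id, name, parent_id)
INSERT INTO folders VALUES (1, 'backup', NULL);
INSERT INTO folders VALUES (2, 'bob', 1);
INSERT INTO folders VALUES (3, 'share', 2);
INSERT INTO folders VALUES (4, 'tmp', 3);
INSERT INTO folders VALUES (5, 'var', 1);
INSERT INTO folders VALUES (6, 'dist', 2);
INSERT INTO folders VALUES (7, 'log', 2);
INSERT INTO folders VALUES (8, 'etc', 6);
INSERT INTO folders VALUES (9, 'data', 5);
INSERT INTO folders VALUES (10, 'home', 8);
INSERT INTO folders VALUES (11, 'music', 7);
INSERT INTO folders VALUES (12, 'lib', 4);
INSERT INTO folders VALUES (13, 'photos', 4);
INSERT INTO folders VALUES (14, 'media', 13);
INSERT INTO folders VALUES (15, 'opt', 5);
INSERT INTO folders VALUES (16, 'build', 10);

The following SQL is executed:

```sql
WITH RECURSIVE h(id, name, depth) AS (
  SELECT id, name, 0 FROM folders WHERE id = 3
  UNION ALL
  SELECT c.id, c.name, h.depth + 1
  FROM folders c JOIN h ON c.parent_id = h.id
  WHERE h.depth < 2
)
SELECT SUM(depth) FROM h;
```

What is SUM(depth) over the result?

Base: id=3 (share) at depth 0.
Iteration 1: rows with parent_id in {3} -> tmp (id 4, depth 1).
Iteration 2: rows with parent_id in {4} -> lib (id 12, depth 2), photos (id 13, depth 2).
Iteration 3: depth < 2 fails for all current rows; recursion stops.
SUM(depth) = 0 + 1 + 2 + 2 = 5.

5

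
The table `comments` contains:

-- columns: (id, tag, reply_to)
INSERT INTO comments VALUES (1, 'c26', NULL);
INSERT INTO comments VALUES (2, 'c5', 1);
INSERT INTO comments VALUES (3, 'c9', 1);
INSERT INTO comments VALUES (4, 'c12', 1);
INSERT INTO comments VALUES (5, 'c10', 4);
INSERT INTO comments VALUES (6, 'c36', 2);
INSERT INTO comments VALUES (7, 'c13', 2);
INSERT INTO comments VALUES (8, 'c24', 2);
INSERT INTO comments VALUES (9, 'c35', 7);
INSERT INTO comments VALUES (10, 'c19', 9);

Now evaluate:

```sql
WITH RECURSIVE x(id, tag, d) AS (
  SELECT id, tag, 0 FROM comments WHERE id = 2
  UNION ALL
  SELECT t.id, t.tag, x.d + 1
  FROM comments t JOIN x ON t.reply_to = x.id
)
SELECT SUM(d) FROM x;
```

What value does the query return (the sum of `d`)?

Base: id=2 (c5) at d 0.
Iteration 1: rows with reply_to in {2} -> c36 (id 6, d 1), c13 (id 7, d 1), c24 (id 8, d 1).
Iteration 2: rows with reply_to in {6,7,8} -> c35 (id 9, d 2).
Iteration 3: rows with reply_to in {9} -> c19 (id 10, d 3).
Iteration 4: no rows with reply_to in {10}; recursion stops.
SUM(d) = 0 + 1 + 1 + 1 + 2 + 3 = 8.

8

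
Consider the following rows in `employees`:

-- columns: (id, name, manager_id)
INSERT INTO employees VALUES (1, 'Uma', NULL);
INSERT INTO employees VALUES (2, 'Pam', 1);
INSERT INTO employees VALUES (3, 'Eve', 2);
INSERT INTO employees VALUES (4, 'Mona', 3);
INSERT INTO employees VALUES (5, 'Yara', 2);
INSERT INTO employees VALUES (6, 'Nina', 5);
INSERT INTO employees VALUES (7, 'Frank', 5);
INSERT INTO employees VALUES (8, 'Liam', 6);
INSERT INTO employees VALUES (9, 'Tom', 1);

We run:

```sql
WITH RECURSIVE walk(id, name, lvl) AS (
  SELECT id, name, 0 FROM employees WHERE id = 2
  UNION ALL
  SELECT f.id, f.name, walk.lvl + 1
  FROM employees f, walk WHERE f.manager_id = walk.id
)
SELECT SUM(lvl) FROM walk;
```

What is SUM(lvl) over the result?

Base: id=2 (Pam) at lvl 0.
Iteration 1: rows with manager_id in {2} -> Eve (id 3, lvl 1), Yara (id 5, lvl 1).
Iteration 2: rows with manager_id in {3,5} -> Mona (id 4, lvl 2), Nina (id 6, lvl 2), Frank (id 7, lvl 2).
Iteration 3: rows with manager_id in {4,6,7} -> Liam (id 8, lvl 3).
Iteration 4: no rows with manager_id in {8}; recursion stops.
SUM(lvl) = 0 + 1 + 1 + 2 + 2 + 2 + 3 = 11.

11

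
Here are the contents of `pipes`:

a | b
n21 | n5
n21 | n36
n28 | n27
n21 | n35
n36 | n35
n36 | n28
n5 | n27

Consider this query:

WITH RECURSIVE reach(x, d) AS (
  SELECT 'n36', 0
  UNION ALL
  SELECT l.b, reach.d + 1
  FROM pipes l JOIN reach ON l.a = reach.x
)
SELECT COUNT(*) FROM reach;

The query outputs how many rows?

4

Base: (n36, d=0).
Iteration 1: edges from {n36} -> (n28, d=1), (n35, d=1).
Iteration 2: edges from {n28,n35} -> (n27, d=2).
Iteration 3: no outgoing edges from {n27}; recursion stops.
Total rows emitted: 4.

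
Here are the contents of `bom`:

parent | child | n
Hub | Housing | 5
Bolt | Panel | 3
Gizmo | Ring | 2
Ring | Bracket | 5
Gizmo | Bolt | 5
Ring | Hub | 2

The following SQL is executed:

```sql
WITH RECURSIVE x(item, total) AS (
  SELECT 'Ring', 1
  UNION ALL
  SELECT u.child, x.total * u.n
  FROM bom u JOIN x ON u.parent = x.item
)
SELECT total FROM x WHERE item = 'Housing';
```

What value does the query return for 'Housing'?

Base: (Ring, total=1).
Iteration 1: components of {Ring} -> Bracket = 1*5 = 5, Hub = 1*2 = 2.
Iteration 2: components of {Bracket,Hub} -> Housing = 2*5 = 10.
Iteration 3: no further components; recursion stops.

10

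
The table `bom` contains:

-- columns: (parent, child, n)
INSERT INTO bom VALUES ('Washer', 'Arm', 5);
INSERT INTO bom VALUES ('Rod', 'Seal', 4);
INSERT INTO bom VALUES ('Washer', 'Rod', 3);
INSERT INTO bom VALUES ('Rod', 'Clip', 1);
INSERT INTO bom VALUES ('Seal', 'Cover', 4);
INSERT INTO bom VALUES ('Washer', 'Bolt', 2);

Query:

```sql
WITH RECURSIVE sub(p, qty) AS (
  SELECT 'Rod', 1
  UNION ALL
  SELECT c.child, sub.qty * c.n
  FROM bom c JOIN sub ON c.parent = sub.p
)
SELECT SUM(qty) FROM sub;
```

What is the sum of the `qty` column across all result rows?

Base: (Rod, qty=1).
Iteration 1: components of {Rod} -> Clip = 1*1 = 1, Seal = 1*4 = 4.
Iteration 2: components of {Clip,Seal} -> Cover = 4*4 = 16.
Iteration 3: no further components; recursion stops.
SUM(qty) = 1 + 4 + 1 + 16 = 22.

22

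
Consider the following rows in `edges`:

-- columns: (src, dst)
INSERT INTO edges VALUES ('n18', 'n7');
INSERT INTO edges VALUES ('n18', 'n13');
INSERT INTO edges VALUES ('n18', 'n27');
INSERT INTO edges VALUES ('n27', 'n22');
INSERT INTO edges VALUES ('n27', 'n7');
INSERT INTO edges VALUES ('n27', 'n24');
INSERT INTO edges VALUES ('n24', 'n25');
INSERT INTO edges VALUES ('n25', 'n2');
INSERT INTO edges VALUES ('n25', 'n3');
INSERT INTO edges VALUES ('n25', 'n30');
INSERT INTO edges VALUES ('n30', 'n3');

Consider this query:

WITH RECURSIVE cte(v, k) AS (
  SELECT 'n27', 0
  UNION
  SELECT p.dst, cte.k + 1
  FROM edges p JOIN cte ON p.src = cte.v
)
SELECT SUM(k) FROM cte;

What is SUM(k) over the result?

18

Base: (n27, k=0).
Iteration 1: edges from {n27} -> (n22, k=1), (n24, k=1), (n7, k=1).
Iteration 2: edges from {n22,n24,n7} -> (n25, k=2).
Iteration 3: edges from {n25} -> (n2, k=3), (n3, k=3), (n30, k=3).
Iteration 4: edges from {n2,n3,n30} -> (n3, k=4).
Iteration 5: no outgoing edges from {n3}; recursion stops.
SUM(k) = 0 + 1 + 1 + 1 + 2 + 3 + 3 + 3 + 4 = 18.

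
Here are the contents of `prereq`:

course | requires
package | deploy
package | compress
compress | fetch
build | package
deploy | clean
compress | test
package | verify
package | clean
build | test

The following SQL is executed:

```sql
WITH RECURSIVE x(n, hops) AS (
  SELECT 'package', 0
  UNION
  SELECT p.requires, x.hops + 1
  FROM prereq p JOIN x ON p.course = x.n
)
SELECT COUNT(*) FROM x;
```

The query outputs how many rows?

8

Base: (package, hops=0).
Iteration 1: edges from {package} -> (clean, hops=1), (compress, hops=1), (deploy, hops=1), (verify, hops=1).
Iteration 2: edges from {clean,compress,deploy,verify} -> (clean, hops=2), (fetch, hops=2), (test, hops=2).
Iteration 3: no outgoing edges from {clean,fetch,test}; recursion stops.
Total rows emitted: 8.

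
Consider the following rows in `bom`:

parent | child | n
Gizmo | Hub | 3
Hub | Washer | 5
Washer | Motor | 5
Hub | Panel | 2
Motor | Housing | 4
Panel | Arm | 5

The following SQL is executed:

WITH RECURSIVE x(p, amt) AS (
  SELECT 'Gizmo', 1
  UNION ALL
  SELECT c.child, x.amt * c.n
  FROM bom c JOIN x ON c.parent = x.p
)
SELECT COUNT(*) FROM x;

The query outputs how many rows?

7

Base: (Gizmo, amt=1).
Iteration 1: components of {Gizmo} -> Hub = 1*3 = 3.
Iteration 2: components of {Hub} -> Panel = 3*2 = 6, Washer = 3*5 = 15.
Iteration 3: components of {Panel,Washer} -> Arm = 6*5 = 30, Motor = 15*5 = 75.
Iteration 4: components of {Arm,Motor} -> Housing = 75*4 = 300.
Iteration 5: no further components; recursion stops.
Total rows emitted: 7.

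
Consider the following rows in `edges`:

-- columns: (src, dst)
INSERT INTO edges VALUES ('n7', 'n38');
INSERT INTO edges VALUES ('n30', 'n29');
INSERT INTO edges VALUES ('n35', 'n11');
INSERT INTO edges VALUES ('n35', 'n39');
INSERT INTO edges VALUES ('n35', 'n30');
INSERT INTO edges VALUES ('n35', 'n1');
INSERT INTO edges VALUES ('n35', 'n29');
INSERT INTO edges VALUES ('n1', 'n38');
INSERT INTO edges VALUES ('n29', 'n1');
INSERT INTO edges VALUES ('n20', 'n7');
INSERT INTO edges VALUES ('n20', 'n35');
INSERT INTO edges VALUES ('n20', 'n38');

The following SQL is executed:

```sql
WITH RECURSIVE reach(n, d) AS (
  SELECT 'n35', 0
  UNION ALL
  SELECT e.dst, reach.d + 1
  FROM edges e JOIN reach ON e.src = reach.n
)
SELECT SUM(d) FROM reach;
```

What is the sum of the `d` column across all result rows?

21

Base: (n35, d=0).
Iteration 1: edges from {n35} -> (n1, d=1), (n11, d=1), (n29, d=1), (n30, d=1), (n39, d=1).
Iteration 2: edges from {n1,n11,n29,n30,n39} -> (n1, d=2), (n29, d=2), (n38, d=2).
Iteration 3: edges from {n1,n29,n38} -> (n1, d=3), (n38, d=3).
Iteration 4: edges from {n1,n38} -> (n38, d=4).
Iteration 5: no outgoing edges from {n38}; recursion stops.
SUM(d) = 0 + 1 + 1 + 1 + 1 + 1 + 2 + 2 + 2 + 3 + 3 + 4 = 21.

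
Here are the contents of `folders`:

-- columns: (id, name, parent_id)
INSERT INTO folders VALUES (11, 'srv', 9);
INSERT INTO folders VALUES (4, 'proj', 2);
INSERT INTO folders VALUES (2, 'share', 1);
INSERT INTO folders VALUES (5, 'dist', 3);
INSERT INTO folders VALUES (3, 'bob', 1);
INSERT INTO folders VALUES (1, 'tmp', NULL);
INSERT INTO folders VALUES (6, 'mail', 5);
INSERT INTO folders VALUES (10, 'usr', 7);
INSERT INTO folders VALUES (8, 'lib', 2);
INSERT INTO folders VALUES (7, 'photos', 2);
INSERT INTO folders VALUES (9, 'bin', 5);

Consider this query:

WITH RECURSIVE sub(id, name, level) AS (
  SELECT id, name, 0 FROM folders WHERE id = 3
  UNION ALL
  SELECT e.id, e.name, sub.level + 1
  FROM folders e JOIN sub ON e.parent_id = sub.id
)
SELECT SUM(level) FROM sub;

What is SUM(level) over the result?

8

Base: id=3 (bob) at level 0.
Iteration 1: rows with parent_id in {3} -> dist (id 5, level 1).
Iteration 2: rows with parent_id in {5} -> mail (id 6, level 2), bin (id 9, level 2).
Iteration 3: rows with parent_id in {6,9} -> srv (id 11, level 3).
Iteration 4: no rows with parent_id in {11}; recursion stops.
SUM(level) = 0 + 1 + 2 + 2 + 3 = 8.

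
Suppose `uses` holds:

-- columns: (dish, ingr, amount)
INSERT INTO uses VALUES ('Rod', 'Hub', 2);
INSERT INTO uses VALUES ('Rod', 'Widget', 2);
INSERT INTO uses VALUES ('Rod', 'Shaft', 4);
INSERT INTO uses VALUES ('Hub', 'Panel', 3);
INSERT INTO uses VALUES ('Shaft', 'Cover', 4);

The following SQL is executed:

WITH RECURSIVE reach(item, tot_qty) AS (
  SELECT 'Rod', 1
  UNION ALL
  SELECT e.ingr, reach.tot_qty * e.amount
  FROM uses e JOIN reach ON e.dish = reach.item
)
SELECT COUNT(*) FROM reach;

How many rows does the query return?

Base: (Rod, tot_qty=1).
Iteration 1: components of {Rod} -> Hub = 1*2 = 2, Shaft = 1*4 = 4, Widget = 1*2 = 2.
Iteration 2: components of {Hub,Shaft,Widget} -> Cover = 4*4 = 16, Panel = 2*3 = 6.
Iteration 3: no further components; recursion stops.
Total rows emitted: 6.

6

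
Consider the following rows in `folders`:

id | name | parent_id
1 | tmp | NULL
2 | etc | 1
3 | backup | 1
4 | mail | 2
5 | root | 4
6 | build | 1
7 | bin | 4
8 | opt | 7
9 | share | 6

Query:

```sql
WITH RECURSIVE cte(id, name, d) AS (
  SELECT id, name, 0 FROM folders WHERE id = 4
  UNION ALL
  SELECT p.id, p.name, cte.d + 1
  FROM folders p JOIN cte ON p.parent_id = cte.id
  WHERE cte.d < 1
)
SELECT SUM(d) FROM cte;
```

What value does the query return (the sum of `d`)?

2

Base: id=4 (mail) at d 0.
Iteration 1: rows with parent_id in {4} -> root (id 5, d 1), bin (id 7, d 1).
Iteration 2: d < 1 fails for all current rows; recursion stops.
SUM(d) = 0 + 1 + 1 = 2.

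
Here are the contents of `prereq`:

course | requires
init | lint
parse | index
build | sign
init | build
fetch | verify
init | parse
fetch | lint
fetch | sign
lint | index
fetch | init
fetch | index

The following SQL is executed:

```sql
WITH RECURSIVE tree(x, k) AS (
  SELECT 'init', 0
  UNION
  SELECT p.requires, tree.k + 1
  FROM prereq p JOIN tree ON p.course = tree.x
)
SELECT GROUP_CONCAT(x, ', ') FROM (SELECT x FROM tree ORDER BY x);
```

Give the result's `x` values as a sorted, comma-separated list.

Base: (init, k=0).
Iteration 1: edges from {init} -> (build, k=1), (lint, k=1), (parse, k=1).
Iteration 2: edges from {build,lint,parse} -> (index, k=2), (sign, k=2). [UNION drops 1 duplicate row(s)]
Iteration 3: no outgoing edges from {index,sign}; recursion stops.

build, index, init, lint, parse, sign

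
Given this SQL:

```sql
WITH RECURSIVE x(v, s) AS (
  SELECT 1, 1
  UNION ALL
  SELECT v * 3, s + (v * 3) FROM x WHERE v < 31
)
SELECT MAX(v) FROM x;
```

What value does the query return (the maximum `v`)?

81

Base: v=1, s=1.
Iteration 1: 1 < 31 holds -> v = 1 * 3 = 3, s = 1 + 3 = 4.
Iteration 2: 3 < 31 holds -> v = 3 * 3 = 9, s = 4 + 9 = 13.
Iteration 3: 9 < 31 holds -> v = 9 * 3 = 27, s = 13 + 27 = 40.
Iteration 4: 27 < 31 holds -> v = 27 * 3 = 81, s = 40 + 81 = 121.
Iteration 5: 81 < 31 fails; recursion stops.
v values: 1, 3, 9, 27, 81; the maximum is 81.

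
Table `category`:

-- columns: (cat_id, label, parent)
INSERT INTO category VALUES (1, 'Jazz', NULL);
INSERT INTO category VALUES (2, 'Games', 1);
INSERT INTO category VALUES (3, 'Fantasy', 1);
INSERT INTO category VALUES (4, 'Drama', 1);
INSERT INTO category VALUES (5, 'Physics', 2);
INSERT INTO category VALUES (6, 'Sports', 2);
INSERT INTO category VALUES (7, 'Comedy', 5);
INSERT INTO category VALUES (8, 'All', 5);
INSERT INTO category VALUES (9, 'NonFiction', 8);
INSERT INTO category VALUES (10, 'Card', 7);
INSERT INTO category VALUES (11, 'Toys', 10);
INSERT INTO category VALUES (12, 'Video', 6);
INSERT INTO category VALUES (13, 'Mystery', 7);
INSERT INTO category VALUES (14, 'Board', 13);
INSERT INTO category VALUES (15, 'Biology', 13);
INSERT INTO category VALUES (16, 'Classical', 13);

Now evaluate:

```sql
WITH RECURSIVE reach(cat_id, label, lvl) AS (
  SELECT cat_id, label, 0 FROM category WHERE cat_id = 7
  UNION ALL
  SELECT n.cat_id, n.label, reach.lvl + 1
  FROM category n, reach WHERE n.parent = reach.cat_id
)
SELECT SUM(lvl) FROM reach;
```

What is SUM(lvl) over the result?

Base: cat_id=7 (Comedy) at lvl 0.
Iteration 1: rows with parent in {7} -> Card (id 10, lvl 1), Mystery (id 13, lvl 1).
Iteration 2: rows with parent in {10,13} -> Toys (id 11, lvl 2), Board (id 14, lvl 2), Biology (id 15, lvl 2), Classical (id 16, lvl 2).
Iteration 3: no rows with parent in {11,14,15,16}; recursion stops.
SUM(lvl) = 0 + 1 + 1 + 2 + 2 + 2 + 2 = 10.

10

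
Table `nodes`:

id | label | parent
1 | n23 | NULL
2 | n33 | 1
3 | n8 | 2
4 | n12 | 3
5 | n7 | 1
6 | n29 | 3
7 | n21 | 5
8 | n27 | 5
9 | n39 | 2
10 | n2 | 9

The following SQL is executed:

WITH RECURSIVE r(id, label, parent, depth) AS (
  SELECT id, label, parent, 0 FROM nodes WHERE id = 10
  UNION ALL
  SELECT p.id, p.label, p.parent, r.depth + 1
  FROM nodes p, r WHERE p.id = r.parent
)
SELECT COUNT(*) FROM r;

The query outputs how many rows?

4

Base: id=10 (n2), parent=9, depth 0.
Iteration 1: join on id=9 -> n39 (id 9, parent=2, depth 1).
Iteration 2: join on id=2 -> n33 (id 2, parent=1, depth 2).
Iteration 3: join on id=1 -> n23 (id 1, parent=NULL, depth 3).
Iteration 4: parent is NULL; no match; recursion stops.
Total rows emitted: 4.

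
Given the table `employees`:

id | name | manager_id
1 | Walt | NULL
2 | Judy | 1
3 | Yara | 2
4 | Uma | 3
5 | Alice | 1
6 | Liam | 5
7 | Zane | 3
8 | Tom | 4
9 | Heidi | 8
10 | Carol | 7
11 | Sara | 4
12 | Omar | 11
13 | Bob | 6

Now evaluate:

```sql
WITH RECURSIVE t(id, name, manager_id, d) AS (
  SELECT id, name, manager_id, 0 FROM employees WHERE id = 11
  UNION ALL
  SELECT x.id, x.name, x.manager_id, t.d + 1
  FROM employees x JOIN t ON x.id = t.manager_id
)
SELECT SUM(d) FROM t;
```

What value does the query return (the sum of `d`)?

10

Base: id=11 (Sara), manager_id=4, d 0.
Iteration 1: join on id=4 -> Uma (id 4, manager_id=3, d 1).
Iteration 2: join on id=3 -> Yara (id 3, manager_id=2, d 2).
Iteration 3: join on id=2 -> Judy (id 2, manager_id=1, d 3).
Iteration 4: join on id=1 -> Walt (id 1, manager_id=NULL, d 4).
Iteration 5: manager_id is NULL; no match; recursion stops.
SUM(d) = 0 + 1 + 2 + 3 + 4 = 10.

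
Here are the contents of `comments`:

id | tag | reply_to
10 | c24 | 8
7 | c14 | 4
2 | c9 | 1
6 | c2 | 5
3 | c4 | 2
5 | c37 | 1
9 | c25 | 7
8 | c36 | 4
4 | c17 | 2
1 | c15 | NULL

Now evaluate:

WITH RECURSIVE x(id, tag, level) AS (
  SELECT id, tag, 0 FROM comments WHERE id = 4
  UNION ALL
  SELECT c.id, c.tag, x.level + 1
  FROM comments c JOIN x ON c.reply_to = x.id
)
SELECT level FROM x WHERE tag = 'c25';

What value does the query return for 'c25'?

2

Base: id=4 (c17) at level 0.
Iteration 1: rows with reply_to in {4} -> c14 (id 7, level 1), c36 (id 8, level 1).
Iteration 2: rows with reply_to in {7,8} -> c25 (id 9, level 2), c24 (id 10, level 2).
Iteration 3: no rows with reply_to in {9,10}; recursion stops.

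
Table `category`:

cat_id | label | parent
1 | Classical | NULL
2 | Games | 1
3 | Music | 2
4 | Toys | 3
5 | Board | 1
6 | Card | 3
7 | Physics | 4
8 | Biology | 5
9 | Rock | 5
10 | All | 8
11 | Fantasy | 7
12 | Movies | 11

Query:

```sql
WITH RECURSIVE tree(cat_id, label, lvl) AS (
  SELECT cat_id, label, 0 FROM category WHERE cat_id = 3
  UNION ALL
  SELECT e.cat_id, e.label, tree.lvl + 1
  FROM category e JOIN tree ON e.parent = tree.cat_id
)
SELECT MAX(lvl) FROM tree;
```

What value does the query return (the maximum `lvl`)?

Base: cat_id=3 (Music) at lvl 0.
Iteration 1: rows with parent in {3} -> Toys (id 4, lvl 1), Card (id 6, lvl 1).
Iteration 2: rows with parent in {4,6} -> Physics (id 7, lvl 2).
Iteration 3: rows with parent in {7} -> Fantasy (id 11, lvl 3).
Iteration 4: rows with parent in {11} -> Movies (id 12, lvl 4).
Iteration 5: no rows with parent in {12}; recursion stops.
lvl values: 0, 1, 1, 2, 3, 4; the maximum is 4.

4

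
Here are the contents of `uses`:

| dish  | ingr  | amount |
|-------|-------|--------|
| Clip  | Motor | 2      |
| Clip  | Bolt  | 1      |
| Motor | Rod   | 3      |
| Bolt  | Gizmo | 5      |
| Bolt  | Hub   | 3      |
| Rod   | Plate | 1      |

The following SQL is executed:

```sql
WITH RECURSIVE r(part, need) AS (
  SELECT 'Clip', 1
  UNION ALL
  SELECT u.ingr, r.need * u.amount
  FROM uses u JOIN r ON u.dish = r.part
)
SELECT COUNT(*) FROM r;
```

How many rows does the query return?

Base: (Clip, need=1).
Iteration 1: components of {Clip} -> Bolt = 1*1 = 1, Motor = 1*2 = 2.
Iteration 2: components of {Bolt,Motor} -> Gizmo = 1*5 = 5, Hub = 1*3 = 3, Rod = 2*3 = 6.
Iteration 3: components of {Gizmo,Hub,Rod} -> Plate = 6*1 = 6.
Iteration 4: no further components; recursion stops.
Total rows emitted: 7.

7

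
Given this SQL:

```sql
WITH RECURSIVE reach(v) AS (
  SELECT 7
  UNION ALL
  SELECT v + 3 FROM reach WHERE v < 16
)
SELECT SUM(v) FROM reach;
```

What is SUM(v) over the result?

Base: v=7.
Iteration 1: 7 < 16 holds -> v = 7 + 3 = 10.
Iteration 2: 10 < 16 holds -> v = 10 + 3 = 13.
Iteration 3: 13 < 16 holds -> v = 13 + 3 = 16.
Iteration 4: 16 < 16 fails; recursion stops.
SUM(v) = 7 + 10 + 13 + 16 = 46.

46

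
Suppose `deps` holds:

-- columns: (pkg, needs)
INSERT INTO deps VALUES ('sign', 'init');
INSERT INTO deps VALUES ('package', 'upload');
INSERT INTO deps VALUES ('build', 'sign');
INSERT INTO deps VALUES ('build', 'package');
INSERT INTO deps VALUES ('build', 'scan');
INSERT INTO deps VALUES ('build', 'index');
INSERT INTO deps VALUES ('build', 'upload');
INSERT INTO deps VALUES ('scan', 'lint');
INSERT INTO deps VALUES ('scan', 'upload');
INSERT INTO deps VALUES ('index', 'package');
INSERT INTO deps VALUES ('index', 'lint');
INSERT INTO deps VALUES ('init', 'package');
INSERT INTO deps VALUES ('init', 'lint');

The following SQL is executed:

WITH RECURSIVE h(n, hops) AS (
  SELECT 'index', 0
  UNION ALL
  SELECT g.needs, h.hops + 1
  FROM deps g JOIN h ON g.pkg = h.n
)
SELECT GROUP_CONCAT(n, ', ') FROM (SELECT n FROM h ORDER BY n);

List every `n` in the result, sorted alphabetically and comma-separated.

Base: (index, hops=0).
Iteration 1: edges from {index} -> (lint, hops=1), (package, hops=1).
Iteration 2: edges from {lint,package} -> (upload, hops=2).
Iteration 3: no outgoing edges from {upload}; recursion stops.

index, lint, package, upload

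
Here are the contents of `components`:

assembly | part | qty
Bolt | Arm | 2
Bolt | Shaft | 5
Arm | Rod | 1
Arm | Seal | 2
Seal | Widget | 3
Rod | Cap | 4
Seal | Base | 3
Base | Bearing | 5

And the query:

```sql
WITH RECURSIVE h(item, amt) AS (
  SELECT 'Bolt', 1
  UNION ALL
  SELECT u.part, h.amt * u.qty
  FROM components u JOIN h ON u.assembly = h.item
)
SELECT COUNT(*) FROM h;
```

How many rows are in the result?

Base: (Bolt, amt=1).
Iteration 1: components of {Bolt} -> Arm = 1*2 = 2, Shaft = 1*5 = 5.
Iteration 2: components of {Arm,Shaft} -> Rod = 2*1 = 2, Seal = 2*2 = 4.
Iteration 3: components of {Rod,Seal} -> Base = 4*3 = 12, Cap = 2*4 = 8, Widget = 4*3 = 12.
Iteration 4: components of {Base,Cap,Widget} -> Bearing = 12*5 = 60.
Iteration 5: no further components; recursion stops.
Total rows emitted: 9.

9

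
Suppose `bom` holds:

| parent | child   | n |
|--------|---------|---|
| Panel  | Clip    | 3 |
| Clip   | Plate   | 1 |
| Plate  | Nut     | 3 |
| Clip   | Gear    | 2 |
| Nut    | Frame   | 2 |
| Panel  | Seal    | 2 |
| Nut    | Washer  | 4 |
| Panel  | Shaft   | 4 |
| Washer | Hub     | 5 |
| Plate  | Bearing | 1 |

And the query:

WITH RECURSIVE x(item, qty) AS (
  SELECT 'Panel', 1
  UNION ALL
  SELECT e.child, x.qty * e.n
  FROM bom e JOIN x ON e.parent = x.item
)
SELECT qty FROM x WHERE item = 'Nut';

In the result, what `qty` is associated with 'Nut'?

Base: (Panel, qty=1).
Iteration 1: components of {Panel} -> Clip = 1*3 = 3, Seal = 1*2 = 2, Shaft = 1*4 = 4.
Iteration 2: components of {Clip,Seal,Shaft} -> Gear = 3*2 = 6, Plate = 3*1 = 3.
Iteration 3: components of {Gear,Plate} -> Bearing = 3*1 = 3, Nut = 3*3 = 9.
Iteration 4: components of {Bearing,Nut} -> Frame = 9*2 = 18, Washer = 9*4 = 36.
Iteration 5: components of {Frame,Washer} -> Hub = 36*5 = 180.
Iteration 6: no further components; recursion stops.

9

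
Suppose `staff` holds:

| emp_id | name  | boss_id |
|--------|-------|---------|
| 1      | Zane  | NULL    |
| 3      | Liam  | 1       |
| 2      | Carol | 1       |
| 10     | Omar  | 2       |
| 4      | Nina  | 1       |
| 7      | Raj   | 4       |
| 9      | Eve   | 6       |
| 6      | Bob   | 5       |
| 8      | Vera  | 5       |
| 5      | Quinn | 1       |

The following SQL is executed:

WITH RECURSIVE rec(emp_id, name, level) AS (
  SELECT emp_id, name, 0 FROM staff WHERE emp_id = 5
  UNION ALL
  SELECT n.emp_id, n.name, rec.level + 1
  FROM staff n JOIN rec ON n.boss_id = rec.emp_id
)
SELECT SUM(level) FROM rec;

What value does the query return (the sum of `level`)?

4

Base: emp_id=5 (Quinn) at level 0.
Iteration 1: rows with boss_id in {5} -> Bob (id 6, level 1), Vera (id 8, level 1).
Iteration 2: rows with boss_id in {6,8} -> Eve (id 9, level 2).
Iteration 3: no rows with boss_id in {9}; recursion stops.
SUM(level) = 0 + 1 + 1 + 2 = 4.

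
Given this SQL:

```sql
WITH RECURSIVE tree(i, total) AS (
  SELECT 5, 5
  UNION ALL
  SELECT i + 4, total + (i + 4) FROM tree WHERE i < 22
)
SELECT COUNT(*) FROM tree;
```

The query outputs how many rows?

6

Base: i=5, total=5.
Iteration 1: 5 < 22 holds -> i = 5 + 4 = 9, total = 5 + 9 = 14.
Iteration 2: 9 < 22 holds -> i = 9 + 4 = 13, total = 14 + 13 = 27.
Iteration 3: 13 < 22 holds -> i = 13 + 4 = 17, total = 27 + 17 = 44.
Iteration 4: 17 < 22 holds -> i = 17 + 4 = 21, total = 44 + 21 = 65.
Iteration 5: 21 < 22 holds -> i = 21 + 4 = 25, total = 65 + 25 = 90.
Iteration 6: 25 < 22 fails; recursion stops.
Total rows emitted: 6.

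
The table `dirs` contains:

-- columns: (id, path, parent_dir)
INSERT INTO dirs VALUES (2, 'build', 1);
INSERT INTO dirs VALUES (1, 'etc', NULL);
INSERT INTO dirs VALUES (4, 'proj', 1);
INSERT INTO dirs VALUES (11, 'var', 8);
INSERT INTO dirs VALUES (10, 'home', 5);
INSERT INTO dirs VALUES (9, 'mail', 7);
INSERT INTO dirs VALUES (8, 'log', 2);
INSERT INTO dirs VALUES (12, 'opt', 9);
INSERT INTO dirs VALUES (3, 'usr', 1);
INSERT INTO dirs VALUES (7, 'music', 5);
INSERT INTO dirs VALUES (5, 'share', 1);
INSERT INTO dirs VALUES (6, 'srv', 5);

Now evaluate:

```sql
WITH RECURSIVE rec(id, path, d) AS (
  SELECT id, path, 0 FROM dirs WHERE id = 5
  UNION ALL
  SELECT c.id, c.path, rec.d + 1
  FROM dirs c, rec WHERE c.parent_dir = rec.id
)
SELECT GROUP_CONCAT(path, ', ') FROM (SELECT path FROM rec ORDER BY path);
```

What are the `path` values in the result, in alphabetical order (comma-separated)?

Base: id=5 (share) at d 0.
Iteration 1: rows with parent_dir in {5} -> srv (id 6, d 1), music (id 7, d 1), home (id 10, d 1).
Iteration 2: rows with parent_dir in {6,7,10} -> mail (id 9, d 2).
Iteration 3: rows with parent_dir in {9} -> opt (id 12, d 3).
Iteration 4: no rows with parent_dir in {12}; recursion stops.

home, mail, music, opt, share, srv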